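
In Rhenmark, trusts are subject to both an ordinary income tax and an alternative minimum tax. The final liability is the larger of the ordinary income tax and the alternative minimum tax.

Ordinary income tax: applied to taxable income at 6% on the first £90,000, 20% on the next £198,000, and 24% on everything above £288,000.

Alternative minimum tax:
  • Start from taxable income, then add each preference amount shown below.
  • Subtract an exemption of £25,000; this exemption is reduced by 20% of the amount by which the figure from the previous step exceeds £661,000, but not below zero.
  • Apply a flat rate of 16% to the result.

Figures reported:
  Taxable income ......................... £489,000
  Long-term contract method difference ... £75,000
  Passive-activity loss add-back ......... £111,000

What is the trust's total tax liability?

£104,448

Alternative minimum tax:
  Adjusted income: £489,000 + £75,000 + £111,000 = £675,000
  Exemption: £25,000 − 20% × (£675,000 − £661,000) = £25,000 − £2,800 = £22,200
  Base: £675,000 − £22,200 = £652,800
  £652,800 × 16% = £104,448

Ordinary income tax:
  £90,000 × 6% = £5,400
  £198,000 × 20% = £39,600
  £201,000 × 24% = £48,240
  → £93,240

£104,448 > £93,240, so the alternative minimum tax is the binding amount.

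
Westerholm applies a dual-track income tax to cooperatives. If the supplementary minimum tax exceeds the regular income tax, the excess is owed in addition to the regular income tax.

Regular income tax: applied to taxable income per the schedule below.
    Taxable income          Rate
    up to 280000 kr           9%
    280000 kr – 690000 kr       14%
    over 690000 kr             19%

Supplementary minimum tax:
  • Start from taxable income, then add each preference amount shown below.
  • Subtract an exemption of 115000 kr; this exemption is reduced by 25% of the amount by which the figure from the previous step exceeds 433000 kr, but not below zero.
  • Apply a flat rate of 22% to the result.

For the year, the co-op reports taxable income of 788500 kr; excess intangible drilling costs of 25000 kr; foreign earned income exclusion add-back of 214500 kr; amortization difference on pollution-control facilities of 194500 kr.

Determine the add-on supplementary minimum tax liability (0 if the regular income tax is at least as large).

Regular income tax:
  280000 kr × 9% = 25200 kr
  410000 kr × 14% = 57400 kr
  98500 kr × 19% = 18715 kr
  → 101315 kr

Supplementary minimum tax:
  Adjusted income: 788500 kr + 25000 kr + 214500 kr + 194500 kr = 1222500 kr
  Exemption: 25% × (1222500 kr − 433000 kr) = 197375 kr ≥ 115000 kr, so the exemption is fully phased out
  Base: 1222500 kr − 0 kr = 1222500 kr
  1222500 kr × 22% = 268950 kr

Excess of supplementary minimum tax over regular income tax: 268950 kr − 101315 kr = 167635 kr.

167635 kr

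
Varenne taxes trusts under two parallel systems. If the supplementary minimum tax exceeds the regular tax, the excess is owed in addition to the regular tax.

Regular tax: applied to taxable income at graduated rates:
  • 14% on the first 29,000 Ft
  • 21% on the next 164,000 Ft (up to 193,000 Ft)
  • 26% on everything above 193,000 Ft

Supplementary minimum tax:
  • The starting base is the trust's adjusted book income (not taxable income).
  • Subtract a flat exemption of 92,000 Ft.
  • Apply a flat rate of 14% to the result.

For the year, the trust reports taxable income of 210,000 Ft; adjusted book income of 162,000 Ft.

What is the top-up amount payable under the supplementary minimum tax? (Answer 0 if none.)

Supplementary minimum tax:
  Base (adjusted book income): 162,000 Ft
  Less exemption 92,000 Ft → base 70,000 Ft
  70,000 Ft × 14% = 9,800 Ft

Regular tax:
  29,000 Ft × 14% = 4,060 Ft
  164,000 Ft × 21% = 34,440 Ft
  17,000 Ft × 26% = 4,420 Ft
  → 42,920 Ft

9,800 Ft ≤ 42,920 Ft, so no add-on is due.

0 Ft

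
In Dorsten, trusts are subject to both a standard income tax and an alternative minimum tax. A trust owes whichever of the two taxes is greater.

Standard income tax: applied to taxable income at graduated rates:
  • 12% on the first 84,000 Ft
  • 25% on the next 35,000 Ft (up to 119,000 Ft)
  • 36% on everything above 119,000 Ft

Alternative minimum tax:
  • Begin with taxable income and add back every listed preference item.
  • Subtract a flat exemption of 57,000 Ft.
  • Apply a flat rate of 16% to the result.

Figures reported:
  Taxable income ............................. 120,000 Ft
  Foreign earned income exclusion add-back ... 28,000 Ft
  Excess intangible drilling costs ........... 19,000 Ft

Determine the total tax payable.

19,190 Ft

Alternative minimum tax:
  Adjusted income: 120,000 Ft + 28,000 Ft + 19,000 Ft = 167,000 Ft
  Less exemption 57,000 Ft → base 110,000 Ft
  110,000 Ft × 16% = 17,600 Ft

Standard income tax:
  84,000 Ft × 12% = 10,080 Ft
  35,000 Ft × 25% = 8,750 Ft
  1,000 Ft × 36% = 360 Ft
  → 19,190 Ft

19,190 Ft > 17,600 Ft, so the standard income tax governs.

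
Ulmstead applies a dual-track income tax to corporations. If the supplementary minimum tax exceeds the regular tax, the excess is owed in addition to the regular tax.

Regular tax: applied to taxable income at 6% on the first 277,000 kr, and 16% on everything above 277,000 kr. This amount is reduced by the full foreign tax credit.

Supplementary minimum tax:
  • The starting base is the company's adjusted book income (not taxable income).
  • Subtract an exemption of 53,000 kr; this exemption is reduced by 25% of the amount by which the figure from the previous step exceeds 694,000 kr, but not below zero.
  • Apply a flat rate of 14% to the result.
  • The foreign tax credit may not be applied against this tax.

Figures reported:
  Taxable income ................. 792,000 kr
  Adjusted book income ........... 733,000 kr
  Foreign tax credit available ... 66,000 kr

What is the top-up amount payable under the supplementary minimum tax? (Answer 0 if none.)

Supplementary minimum tax:
  Base (adjusted book income): 733,000 kr
  Exemption: 53,000 kr − 25% × (733,000 kr − 694,000 kr) = 53,000 kr − 9,750 kr = 43,250 kr
  Base: 733,000 kr − 43,250 kr = 689,750 kr
  689,750 kr × 14% = 96,565 kr

Regular tax:
  277,000 kr × 6% = 16,620 kr
  515,000 kr × 16% = 82,400 kr
  → 99,020 kr
  Less foreign tax credit 66,000 kr → 33,020 kr

Excess of supplementary minimum tax over regular tax: 96,565 kr − 33,020 kr = 63,545 kr.

63,545 kr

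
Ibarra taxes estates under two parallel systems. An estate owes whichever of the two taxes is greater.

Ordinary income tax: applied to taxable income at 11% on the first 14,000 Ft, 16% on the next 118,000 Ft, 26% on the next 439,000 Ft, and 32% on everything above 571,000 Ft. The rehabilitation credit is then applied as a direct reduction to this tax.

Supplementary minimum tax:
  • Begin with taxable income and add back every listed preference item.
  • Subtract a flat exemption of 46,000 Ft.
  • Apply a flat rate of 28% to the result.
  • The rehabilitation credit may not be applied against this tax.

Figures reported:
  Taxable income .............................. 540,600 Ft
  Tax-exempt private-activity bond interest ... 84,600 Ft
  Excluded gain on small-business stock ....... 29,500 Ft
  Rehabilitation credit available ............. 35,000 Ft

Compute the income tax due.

170,436 Ft

Ordinary income tax:
  14,000 Ft × 11% = 1,540 Ft
  118,000 Ft × 16% = 18,880 Ft
  408,600 Ft × 26% = 106,236 Ft
  → 126,656 Ft
  Less rehabilitation credit 35,000 Ft → 91,656 Ft

Supplementary minimum tax:
  Adjusted income: 540,600 Ft + 84,600 Ft + 29,500 Ft = 654,700 Ft
  Less exemption 46,000 Ft → base 608,700 Ft
  608,700 Ft × 28% = 170,436 Ft

170,436 Ft > 91,656 Ft, so the supplementary minimum tax is the binding amount.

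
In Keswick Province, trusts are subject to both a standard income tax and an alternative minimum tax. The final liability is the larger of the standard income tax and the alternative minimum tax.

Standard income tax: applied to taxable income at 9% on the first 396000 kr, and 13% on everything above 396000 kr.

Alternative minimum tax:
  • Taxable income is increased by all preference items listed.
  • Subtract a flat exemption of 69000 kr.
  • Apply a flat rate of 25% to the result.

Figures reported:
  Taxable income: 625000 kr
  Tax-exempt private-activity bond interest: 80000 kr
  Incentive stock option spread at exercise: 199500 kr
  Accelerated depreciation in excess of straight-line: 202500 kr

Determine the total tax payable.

Alternative minimum tax:
  Adjusted income: 625000 kr + 80000 kr + 199500 kr + 202500 kr = 1107000 kr
  Less exemption 69000 kr → base 1038000 kr
  1038000 kr × 25% = 259500 kr

Standard income tax:
  396000 kr × 9% = 35640 kr
  229000 kr × 13% = 29770 kr
  → 65410 kr

259500 kr > 65410 kr, so the alternative minimum tax is the binding amount.

259500 kr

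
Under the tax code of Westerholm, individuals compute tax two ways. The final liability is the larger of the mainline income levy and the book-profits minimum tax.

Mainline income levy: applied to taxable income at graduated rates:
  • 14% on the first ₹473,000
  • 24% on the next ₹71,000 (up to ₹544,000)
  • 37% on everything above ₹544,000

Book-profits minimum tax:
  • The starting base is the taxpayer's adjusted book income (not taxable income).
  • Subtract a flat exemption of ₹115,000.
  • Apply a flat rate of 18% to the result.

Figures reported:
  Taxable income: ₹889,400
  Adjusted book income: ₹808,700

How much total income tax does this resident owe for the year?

₹211,058

Mainline income levy:
  ₹473,000 × 14% = ₹66,220
  ₹71,000 × 24% = ₹17,040
  ₹345,400 × 37% = ₹127,798
  → ₹211,058

Book-profits minimum tax:
  Base (adjusted book income): ₹808,700
  Less exemption ₹115,000 → base ₹693,700
  ₹693,700 × 18% = ₹124,866

₹211,058 > ₹124,866, so the mainline income levy governs.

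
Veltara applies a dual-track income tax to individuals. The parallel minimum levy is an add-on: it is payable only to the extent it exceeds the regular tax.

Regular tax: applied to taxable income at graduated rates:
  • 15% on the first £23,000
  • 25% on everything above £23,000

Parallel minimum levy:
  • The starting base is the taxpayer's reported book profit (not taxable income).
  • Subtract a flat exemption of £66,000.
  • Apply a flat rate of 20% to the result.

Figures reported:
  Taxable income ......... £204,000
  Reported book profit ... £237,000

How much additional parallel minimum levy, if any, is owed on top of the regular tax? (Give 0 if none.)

£0

Parallel minimum levy:
  Base (reported book profit): £237,000
  Less exemption £66,000 → base £171,000
  £171,000 × 20% = £34,200

Regular tax:
  £23,000 × 15% = £3,450
  £181,000 × 25% = £45,250
  → £48,700

£34,200 ≤ £48,700, so no add-on is due.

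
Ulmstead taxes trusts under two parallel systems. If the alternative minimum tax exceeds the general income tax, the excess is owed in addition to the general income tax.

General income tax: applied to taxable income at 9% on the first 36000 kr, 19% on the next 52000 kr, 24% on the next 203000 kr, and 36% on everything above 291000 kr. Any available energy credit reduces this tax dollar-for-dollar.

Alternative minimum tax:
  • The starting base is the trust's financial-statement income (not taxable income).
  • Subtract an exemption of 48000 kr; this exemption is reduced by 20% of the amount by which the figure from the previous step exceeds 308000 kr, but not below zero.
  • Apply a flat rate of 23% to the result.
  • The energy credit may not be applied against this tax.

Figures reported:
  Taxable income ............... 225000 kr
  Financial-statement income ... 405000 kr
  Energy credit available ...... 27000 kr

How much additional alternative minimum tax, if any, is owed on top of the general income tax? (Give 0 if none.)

67572 kr

Alternative minimum tax:
  Base (financial-statement income): 405000 kr
  Exemption: 48000 kr − 20% × (405000 kr − 308000 kr) = 48000 kr − 19400 kr = 28600 kr
  Base: 405000 kr − 28600 kr = 376400 kr
  376400 kr × 23% = 86572 kr

General income tax:
  36000 kr × 9% = 3240 kr
  52000 kr × 19% = 9880 kr
  137000 kr × 24% = 32880 kr
  → 46000 kr
  Less energy credit 27000 kr → 19000 kr

Excess of alternative minimum tax over general income tax: 86572 kr − 19000 kr = 67572 kr.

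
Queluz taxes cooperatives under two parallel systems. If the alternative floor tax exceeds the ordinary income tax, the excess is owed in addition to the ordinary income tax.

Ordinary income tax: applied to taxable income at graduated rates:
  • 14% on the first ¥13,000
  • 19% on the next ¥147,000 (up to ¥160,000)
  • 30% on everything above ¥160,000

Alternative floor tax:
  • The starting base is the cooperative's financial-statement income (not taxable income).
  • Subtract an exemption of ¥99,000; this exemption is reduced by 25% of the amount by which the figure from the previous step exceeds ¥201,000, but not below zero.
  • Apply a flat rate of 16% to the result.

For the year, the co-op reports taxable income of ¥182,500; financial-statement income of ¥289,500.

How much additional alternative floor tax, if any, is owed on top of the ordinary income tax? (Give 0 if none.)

¥0

Ordinary income tax:
  ¥13,000 × 14% = ¥1,820
  ¥147,000 × 19% = ¥27,930
  ¥22,500 × 30% = ¥6,750
  → ¥36,500

Alternative floor tax:
  Base (financial-statement income): ¥289,500
  Exemption: ¥99,000 − 25% × (¥289,500 − ¥201,000) = ¥99,000 − ¥22,125 = ¥76,875
  Base: ¥289,500 − ¥76,875 = ¥212,625
  ¥212,625 × 16% = ¥34,020

¥34,020 ≤ ¥36,500, so no add-on is due.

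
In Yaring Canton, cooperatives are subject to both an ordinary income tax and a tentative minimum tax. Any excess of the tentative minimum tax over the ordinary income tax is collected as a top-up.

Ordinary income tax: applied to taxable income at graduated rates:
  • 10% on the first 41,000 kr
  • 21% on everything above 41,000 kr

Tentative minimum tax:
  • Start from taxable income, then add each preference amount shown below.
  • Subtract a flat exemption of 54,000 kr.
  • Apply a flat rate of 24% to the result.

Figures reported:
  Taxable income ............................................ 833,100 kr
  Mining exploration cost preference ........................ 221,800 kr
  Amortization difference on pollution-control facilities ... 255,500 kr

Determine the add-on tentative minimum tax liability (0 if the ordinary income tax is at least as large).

131,095 kr

Tentative minimum tax:
  Adjusted income: 833,100 kr + 221,800 kr + 255,500 kr = 1,310,400 kr
  Less exemption 54,000 kr → base 1,256,400 kr
  1,256,400 kr × 24% = 301,536 kr

Ordinary income tax:
  41,000 kr × 10% = 4,100 kr
  792,100 kr × 21% = 166,341 kr
  → 170,441 kr

Excess of tentative minimum tax over ordinary income tax: 301,536 kr − 170,441 kr = 131,095 kr.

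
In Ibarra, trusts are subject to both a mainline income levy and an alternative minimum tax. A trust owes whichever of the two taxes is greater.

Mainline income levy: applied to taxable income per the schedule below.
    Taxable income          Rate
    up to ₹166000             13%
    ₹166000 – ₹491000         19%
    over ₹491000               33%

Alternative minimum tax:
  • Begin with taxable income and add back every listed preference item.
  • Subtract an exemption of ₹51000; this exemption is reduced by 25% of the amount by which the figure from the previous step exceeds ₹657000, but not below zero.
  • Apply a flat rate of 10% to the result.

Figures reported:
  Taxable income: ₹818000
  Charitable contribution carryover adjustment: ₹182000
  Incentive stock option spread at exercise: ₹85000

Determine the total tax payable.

₹191240

Mainline income levy:
  ₹166000 × 13% = ₹21580
  ₹325000 × 19% = ₹61750
  ₹327000 × 33% = ₹107910
  → ₹191240

Alternative minimum tax:
  Adjusted income: ₹818000 + ₹182000 + ₹85000 = ₹1085000
  Exemption: 25% × (₹1085000 − ₹657000) = ₹107000 ≥ ₹51000, so the exemption is fully phased out
  Base: ₹1085000 − ₹0 = ₹1085000
  ₹1085000 × 10% = ₹108500

₹191240 > ₹108500, so the mainline income levy governs.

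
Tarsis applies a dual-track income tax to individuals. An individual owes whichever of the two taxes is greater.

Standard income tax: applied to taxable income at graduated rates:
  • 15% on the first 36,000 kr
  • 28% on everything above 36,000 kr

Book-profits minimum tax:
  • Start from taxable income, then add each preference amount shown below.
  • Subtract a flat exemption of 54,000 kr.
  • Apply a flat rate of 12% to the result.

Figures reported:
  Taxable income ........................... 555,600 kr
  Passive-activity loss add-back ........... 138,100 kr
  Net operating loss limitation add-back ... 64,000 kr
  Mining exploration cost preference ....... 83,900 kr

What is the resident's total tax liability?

150,888 kr

Standard income tax:
  36,000 kr × 15% = 5,400 kr
  519,600 kr × 28% = 145,488 kr
  → 150,888 kr

Book-profits minimum tax:
  Adjusted income: 555,600 kr + 138,100 kr + 64,000 kr + 83,900 kr = 841,600 kr
  Less exemption 54,000 kr → base 787,600 kr
  787,600 kr × 12% = 94,512 kr

150,888 kr > 94,512 kr, so the standard income tax governs.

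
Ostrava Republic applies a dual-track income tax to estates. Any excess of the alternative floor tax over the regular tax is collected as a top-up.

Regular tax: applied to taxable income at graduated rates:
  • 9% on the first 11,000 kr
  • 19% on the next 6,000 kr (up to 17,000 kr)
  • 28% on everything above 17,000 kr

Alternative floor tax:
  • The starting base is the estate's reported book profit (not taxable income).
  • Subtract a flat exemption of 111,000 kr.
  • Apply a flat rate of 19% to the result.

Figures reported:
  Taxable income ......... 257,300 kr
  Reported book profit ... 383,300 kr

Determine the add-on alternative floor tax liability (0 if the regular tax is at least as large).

Alternative floor tax:
  Base (reported book profit): 383,300 kr
  Less exemption 111,000 kr → base 272,300 kr
  272,300 kr × 19% = 51,737 kr

Regular tax:
  11,000 kr × 9% = 990 kr
  6,000 kr × 19% = 1,140 kr
  240,300 kr × 28% = 67,284 kr
  → 69,414 kr

51,737 kr ≤ 69,414 kr, so no add-on is due.

0 kr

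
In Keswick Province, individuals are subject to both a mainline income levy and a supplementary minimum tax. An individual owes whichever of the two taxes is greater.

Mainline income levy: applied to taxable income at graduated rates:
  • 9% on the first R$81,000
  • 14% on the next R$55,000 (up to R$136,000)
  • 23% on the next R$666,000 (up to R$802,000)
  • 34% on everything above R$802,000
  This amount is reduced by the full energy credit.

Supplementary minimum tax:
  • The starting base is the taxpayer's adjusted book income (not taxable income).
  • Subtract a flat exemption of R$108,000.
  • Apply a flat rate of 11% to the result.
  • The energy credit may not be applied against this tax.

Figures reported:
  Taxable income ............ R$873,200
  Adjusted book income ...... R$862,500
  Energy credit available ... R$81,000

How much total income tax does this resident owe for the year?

R$111,378

Mainline income levy:
  R$81,000 × 9% = R$7,290
  R$55,000 × 14% = R$7,700
  R$666,000 × 23% = R$153,180
  R$71,200 × 34% = R$24,208
  → R$192,378
  Less energy credit R$81,000 → R$111,378

Supplementary minimum tax:
  Base (adjusted book income): R$862,500
  Less exemption R$108,000 → base R$754,500
  R$754,500 × 11% = R$82,995

R$111,378 > R$82,995, so the mainline income levy governs.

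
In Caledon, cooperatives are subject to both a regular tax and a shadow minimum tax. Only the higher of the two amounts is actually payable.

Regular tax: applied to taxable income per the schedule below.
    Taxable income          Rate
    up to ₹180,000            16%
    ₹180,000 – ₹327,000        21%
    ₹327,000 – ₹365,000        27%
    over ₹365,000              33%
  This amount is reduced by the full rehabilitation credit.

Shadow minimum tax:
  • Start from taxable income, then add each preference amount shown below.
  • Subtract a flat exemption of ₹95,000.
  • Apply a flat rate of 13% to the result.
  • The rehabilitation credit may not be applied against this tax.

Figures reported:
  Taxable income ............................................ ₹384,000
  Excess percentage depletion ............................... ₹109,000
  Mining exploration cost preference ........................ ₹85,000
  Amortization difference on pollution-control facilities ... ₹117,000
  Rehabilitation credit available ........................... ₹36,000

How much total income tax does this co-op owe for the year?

₹78,000

Shadow minimum tax:
  Adjusted income: ₹384,000 + ₹109,000 + ₹85,000 + ₹117,000 = ₹695,000
  Less exemption ₹95,000 → base ₹600,000
  ₹600,000 × 13% = ₹78,000

Regular tax:
  ₹180,000 × 16% = ₹28,800
  ₹147,000 × 21% = ₹30,870
  ₹38,000 × 27% = ₹10,260
  ₹19,000 × 33% = ₹6,270
  → ₹76,200
  Less rehabilitation credit ₹36,000 → ₹40,200

₹78,000 > ₹40,200, so the shadow minimum tax is the binding amount.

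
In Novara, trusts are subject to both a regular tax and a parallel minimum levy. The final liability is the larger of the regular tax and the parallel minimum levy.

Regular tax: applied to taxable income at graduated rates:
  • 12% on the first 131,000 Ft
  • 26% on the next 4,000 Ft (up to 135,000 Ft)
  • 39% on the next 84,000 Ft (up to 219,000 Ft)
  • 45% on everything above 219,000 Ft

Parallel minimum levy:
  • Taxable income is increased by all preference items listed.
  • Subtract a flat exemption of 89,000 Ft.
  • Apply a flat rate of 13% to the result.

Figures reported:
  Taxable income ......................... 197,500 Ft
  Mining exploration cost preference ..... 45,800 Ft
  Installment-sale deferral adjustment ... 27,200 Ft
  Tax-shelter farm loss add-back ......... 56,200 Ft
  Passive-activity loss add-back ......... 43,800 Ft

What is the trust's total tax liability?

Parallel minimum levy:
  Adjusted income: 197,500 Ft + 45,800 Ft + 27,200 Ft + 56,200 Ft + 43,800 Ft = 370,500 Ft
  Less exemption 89,000 Ft → base 281,500 Ft
  281,500 Ft × 13% = 36,595 Ft

Regular tax:
  131,000 Ft × 12% = 15,720 Ft
  4,000 Ft × 26% = 1,040 Ft
  62,500 Ft × 39% = 24,375 Ft
  → 41,135 Ft

41,135 Ft > 36,595 Ft, so the regular tax governs.

41,135 Ft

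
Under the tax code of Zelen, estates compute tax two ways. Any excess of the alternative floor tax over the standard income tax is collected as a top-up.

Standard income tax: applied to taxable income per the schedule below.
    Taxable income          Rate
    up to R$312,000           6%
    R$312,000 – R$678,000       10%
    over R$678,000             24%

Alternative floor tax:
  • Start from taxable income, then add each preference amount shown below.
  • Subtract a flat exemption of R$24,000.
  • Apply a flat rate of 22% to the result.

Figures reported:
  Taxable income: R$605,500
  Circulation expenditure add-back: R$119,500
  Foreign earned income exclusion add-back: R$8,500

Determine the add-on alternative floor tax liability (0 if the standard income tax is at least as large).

Standard income tax:
  R$312,000 × 6% = R$18,720
  R$293,500 × 10% = R$29,350
  → R$48,070

Alternative floor tax:
  Adjusted income: R$605,500 + R$119,500 + R$8,500 = R$733,500
  Less exemption R$24,000 → base R$709,500
  R$709,500 × 22% = R$156,090

Excess of alternative floor tax over standard income tax: R$156,090 − R$48,070 = R$108,020.

R$108,020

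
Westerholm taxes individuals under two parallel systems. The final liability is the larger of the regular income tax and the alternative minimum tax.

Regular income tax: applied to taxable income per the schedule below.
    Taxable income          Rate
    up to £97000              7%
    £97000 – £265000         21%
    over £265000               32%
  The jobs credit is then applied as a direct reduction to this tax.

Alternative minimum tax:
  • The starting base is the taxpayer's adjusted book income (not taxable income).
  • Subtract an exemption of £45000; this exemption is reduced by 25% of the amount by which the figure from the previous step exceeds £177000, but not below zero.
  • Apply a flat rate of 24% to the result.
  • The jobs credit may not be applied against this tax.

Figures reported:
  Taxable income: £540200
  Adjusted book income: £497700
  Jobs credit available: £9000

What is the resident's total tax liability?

Regular income tax:
  £97000 × 7% = £6790
  £168000 × 21% = £35280
  £275200 × 32% = £88064
  → £130134
  Less jobs credit £9000 → £121134

Alternative minimum tax:
  Base (adjusted book income): £497700
  Exemption: 25% × (£497700 − £177000) = £80175 ≥ £45000, so the exemption is fully phased out
  Base: £497700 − £0 = £497700
  £497700 × 24% = £119448

£121134 > £119448, so the regular income tax governs.

£121134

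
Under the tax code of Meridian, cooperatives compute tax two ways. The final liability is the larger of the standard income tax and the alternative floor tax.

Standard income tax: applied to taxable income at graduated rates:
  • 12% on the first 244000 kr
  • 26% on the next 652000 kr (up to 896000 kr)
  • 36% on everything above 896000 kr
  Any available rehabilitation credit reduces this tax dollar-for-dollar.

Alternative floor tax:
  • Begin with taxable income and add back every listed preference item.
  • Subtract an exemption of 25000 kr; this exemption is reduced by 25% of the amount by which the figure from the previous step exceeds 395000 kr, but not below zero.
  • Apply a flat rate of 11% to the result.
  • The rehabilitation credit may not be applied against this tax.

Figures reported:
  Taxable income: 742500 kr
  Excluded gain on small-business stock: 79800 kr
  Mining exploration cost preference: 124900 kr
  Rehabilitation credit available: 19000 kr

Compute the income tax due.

139890 kr

Standard income tax:
  244000 kr × 12% = 29280 kr
  498500 kr × 26% = 129610 kr
  → 158890 kr
  Less rehabilitation credit 19000 kr → 139890 kr

Alternative floor tax:
  Adjusted income: 742500 kr + 79800 kr + 124900 kr = 947200 kr
  Exemption: 25% × (947200 kr − 395000 kr) = 138050 kr ≥ 25000 kr, so the exemption is fully phased out
  Base: 947200 kr − 0 kr = 947200 kr
  947200 kr × 11% = 104192 kr

139890 kr > 104192 kr, so the standard income tax governs.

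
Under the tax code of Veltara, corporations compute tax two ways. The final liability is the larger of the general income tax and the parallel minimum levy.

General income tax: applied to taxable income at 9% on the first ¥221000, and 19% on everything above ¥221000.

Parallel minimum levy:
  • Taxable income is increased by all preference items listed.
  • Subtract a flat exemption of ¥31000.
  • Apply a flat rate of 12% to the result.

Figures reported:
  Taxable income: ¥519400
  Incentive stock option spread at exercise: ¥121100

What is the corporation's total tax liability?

General income tax:
  ¥221000 × 9% = ¥19890
  ¥298400 × 19% = ¥56696
  → ¥76586

Parallel minimum levy:
  Adjusted income: ¥519400 + ¥121100 = ¥640500
  Less exemption ¥31000 → base ¥609500
  ¥609500 × 12% = ¥73140

¥76586 > ¥73140, so the general income tax governs.

¥76586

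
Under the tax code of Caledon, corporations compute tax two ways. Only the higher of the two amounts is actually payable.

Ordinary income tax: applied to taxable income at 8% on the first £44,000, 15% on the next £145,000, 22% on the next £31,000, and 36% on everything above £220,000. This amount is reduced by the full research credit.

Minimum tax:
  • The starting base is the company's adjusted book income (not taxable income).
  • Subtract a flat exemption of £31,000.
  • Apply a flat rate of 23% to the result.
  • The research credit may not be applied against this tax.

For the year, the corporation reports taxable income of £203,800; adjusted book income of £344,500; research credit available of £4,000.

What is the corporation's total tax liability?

£72,105

Ordinary income tax:
  £44,000 × 8% = £3,520
  £145,000 × 15% = £21,750
  £14,800 × 22% = £3,256
  → £28,526
  Less research credit £4,000 → £24,526

Minimum tax:
  Base (adjusted book income): £344,500
  Less exemption £31,000 → base £313,500
  £313,500 × 23% = £72,105

£72,105 > £24,526, so the minimum tax is the binding amount.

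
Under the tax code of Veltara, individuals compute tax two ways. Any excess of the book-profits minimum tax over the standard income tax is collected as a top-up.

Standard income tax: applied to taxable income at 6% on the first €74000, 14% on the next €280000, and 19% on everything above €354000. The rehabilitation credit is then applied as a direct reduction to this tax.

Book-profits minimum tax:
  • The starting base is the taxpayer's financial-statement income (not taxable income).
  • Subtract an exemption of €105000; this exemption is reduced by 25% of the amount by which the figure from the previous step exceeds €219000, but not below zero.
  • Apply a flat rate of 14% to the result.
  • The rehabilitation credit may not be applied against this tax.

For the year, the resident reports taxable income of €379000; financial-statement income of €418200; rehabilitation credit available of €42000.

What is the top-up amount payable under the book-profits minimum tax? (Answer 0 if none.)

€44430

Book-profits minimum tax:
  Base (financial-statement income): €418200
  Exemption: €105000 − 25% × (€418200 − €219000) = €105000 − €49800 = €55200
  Base: €418200 − €55200 = €363000
  €363000 × 14% = €50820

Standard income tax:
  €74000 × 6% = €4440
  €280000 × 14% = €39200
  €25000 × 19% = €4750
  → €48390
  Less rehabilitation credit €42000 → €6390

Excess of book-profits minimum tax over standard income tax: €50820 − €6390 = €44430.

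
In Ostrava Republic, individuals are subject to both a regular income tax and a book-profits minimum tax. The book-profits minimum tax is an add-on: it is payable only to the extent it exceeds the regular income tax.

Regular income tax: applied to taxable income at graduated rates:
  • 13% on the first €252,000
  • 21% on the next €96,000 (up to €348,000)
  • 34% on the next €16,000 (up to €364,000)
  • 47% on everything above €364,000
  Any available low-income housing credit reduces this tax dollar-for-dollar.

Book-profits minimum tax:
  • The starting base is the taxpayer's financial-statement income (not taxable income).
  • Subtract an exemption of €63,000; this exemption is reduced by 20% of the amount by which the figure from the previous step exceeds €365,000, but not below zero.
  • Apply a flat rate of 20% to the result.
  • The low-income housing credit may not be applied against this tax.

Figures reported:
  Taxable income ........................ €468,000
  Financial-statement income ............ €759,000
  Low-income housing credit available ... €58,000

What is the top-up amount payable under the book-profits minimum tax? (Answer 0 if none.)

Book-profits minimum tax:
  Base (financial-statement income): €759,000
  Exemption: 20% × (€759,000 − €365,000) = €78,800 ≥ €63,000, so the exemption is fully phased out
  Base: €759,000 − €0 = €759,000
  €759,000 × 20% = €151,800

Regular income tax:
  €252,000 × 13% = €32,760
  €96,000 × 21% = €20,160
  €16,000 × 34% = €5,440
  €104,000 × 47% = €48,880
  → €107,240
  Less low-income housing credit €58,000 → €49,240

Excess of book-profits minimum tax over regular income tax: €151,800 − €49,240 = €102,560.

€102,560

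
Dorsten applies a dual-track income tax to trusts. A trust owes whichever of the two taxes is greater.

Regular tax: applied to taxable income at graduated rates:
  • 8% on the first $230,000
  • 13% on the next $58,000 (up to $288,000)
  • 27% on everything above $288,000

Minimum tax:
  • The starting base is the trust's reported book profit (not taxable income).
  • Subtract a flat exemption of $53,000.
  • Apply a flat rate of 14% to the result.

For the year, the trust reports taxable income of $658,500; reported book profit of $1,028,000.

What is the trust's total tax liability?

$136,500

Regular tax:
  $230,000 × 8% = $18,400
  $58,000 × 13% = $7,540
  $370,500 × 27% = $100,035
  → $125,975

Minimum tax:
  Base (reported book profit): $1,028,000
  Less exemption $53,000 → base $975,000
  $975,000 × 14% = $136,500

$136,500 > $125,975, so the minimum tax is the binding amount.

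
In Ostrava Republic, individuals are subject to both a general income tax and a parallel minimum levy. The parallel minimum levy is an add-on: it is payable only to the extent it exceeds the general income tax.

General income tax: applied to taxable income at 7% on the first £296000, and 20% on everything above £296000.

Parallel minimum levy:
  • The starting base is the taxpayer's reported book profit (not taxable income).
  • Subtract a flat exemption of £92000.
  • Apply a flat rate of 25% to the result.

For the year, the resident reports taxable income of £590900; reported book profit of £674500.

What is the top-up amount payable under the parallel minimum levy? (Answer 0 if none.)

Parallel minimum levy:
  Base (reported book profit): £674500
  Less exemption £92000 → base £582500
  £582500 × 25% = £145625

General income tax:
  £296000 × 7% = £20720
  £294900 × 20% = £58980
  → £79700

Excess of parallel minimum levy over general income tax: £145625 − £79700 = £65925.

£65925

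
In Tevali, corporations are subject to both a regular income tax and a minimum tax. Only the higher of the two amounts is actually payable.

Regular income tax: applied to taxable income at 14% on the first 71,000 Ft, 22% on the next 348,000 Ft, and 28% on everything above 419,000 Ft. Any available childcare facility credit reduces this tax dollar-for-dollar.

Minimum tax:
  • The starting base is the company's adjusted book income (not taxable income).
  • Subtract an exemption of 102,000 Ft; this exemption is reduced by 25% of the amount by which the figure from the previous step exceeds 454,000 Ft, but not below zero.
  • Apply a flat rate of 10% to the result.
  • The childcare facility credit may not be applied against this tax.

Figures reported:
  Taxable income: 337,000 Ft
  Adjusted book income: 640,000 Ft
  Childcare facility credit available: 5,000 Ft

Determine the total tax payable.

Minimum tax:
  Base (adjusted book income): 640,000 Ft
  Exemption: 102,000 Ft − 25% × (640,000 Ft − 454,000 Ft) = 102,000 Ft − 46,500 Ft = 55,500 Ft
  Base: 640,000 Ft − 55,500 Ft = 584,500 Ft
  584,500 Ft × 10% = 58,450 Ft

Regular income tax:
  71,000 Ft × 14% = 9,940 Ft
  266,000 Ft × 22% = 58,520 Ft
  → 68,460 Ft
  Less childcare facility credit 5,000 Ft → 63,460 Ft

63,460 Ft > 58,450 Ft, so the regular income tax governs.

63,460 Ft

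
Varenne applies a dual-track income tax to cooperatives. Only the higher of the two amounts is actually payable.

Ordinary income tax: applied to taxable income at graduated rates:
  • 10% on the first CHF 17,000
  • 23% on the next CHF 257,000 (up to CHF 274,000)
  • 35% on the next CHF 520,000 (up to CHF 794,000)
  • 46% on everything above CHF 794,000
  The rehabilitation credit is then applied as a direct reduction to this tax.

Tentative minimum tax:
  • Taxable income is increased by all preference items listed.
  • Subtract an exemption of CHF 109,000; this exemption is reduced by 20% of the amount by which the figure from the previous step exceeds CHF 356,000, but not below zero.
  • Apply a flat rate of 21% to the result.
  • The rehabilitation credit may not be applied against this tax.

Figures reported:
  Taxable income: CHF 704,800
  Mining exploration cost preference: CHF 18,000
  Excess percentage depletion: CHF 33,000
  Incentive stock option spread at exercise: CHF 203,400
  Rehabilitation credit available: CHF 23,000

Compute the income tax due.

CHF 201,432

Ordinary income tax:
  CHF 17,000 × 10% = CHF 1,700
  CHF 257,000 × 23% = CHF 59,110
  CHF 430,800 × 35% = CHF 150,780
  → CHF 211,590
  Less rehabilitation credit CHF 23,000 → CHF 188,590

Tentative minimum tax:
  Adjusted income: CHF 704,800 + CHF 18,000 + CHF 33,000 + CHF 203,400 = CHF 959,200
  Exemption: 20% × (CHF 959,200 − CHF 356,000) = CHF 120,640 ≥ CHF 109,000, so the exemption is fully phased out
  Base: CHF 959,200 − CHF 0 = CHF 959,200
  CHF 959,200 × 21% = CHF 201,432

CHF 201,432 > CHF 188,590, so the tentative minimum tax is the binding amount.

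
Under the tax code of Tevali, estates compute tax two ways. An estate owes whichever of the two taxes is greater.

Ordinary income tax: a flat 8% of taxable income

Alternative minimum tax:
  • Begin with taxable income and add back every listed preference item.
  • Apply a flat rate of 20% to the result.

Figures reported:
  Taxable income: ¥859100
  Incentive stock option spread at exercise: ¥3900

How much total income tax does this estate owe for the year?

¥172600

Alternative minimum tax:
  Adjusted income: ¥859100 + ¥3900 = ¥863000
  ¥863000 × 20% = ¥172600

Ordinary income tax:
  ¥859100 × 8% = ¥68728

¥172600 > ¥68728, so the alternative minimum tax is the binding amount.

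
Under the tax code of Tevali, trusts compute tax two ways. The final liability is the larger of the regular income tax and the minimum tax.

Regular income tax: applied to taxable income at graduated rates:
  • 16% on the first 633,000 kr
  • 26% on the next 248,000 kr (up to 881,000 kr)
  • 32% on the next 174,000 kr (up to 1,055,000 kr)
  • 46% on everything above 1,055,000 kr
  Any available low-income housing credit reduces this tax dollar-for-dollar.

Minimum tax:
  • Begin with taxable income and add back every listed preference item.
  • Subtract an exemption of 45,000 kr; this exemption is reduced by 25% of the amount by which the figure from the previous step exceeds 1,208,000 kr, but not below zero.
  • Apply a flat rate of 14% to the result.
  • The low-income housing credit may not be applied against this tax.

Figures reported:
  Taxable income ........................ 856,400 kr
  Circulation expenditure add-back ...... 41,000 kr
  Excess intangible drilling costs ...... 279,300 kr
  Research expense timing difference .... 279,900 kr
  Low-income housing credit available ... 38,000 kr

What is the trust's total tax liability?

203,924 kr

Minimum tax:
  Adjusted income: 856,400 kr + 41,000 kr + 279,300 kr + 279,900 kr = 1,456,600 kr
  Exemption: 25% × (1,456,600 kr − 1,208,000 kr) = 62,150 kr ≥ 45,000 kr, so the exemption is fully phased out
  Base: 1,456,600 kr − 0 kr = 1,456,600 kr
  1,456,600 kr × 14% = 203,924 kr

Regular income tax:
  633,000 kr × 16% = 101,280 kr
  223,400 kr × 26% = 58,084 kr
  → 159,364 kr
  Less low-income housing credit 38,000 kr → 121,364 kr

203,924 kr > 121,364 kr, so the minimum tax is the binding amount.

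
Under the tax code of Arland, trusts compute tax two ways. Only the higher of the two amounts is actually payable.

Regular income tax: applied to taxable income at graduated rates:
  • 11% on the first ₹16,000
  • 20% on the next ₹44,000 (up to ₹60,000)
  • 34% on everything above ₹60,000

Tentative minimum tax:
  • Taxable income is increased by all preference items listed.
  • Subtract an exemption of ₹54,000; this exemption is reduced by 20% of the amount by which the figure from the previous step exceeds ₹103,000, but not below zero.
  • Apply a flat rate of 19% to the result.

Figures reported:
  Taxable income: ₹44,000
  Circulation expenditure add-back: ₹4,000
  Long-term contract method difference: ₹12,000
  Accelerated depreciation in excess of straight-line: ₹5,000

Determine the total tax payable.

Regular income tax:
  ₹16,000 × 11% = ₹1,760
  ₹28,000 × 20% = ₹5,600
  → ₹7,360

Tentative minimum tax:
  Adjusted income: ₹44,000 + ₹4,000 + ₹12,000 + ₹5,000 = ₹65,000
  Exemption: ₹65,000 ≤ ₹103,000, so full ₹54,000 applies
  Base: ₹65,000 − ₹54,000 = ₹11,000
  ₹11,000 × 19% = ₹2,090

₹7,360 > ₹2,090, so the regular income tax governs.

₹7,360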